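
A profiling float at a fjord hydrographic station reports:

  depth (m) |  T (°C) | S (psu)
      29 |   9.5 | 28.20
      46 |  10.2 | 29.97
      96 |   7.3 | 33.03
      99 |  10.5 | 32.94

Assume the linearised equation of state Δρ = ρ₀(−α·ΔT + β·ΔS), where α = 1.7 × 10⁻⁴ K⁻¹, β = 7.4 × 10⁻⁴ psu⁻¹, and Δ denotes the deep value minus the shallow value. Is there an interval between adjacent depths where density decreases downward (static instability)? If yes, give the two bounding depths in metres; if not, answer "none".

Evaluate Δρ/ρ₀ = −αΔT + βΔS across each adjacent pair:
  29–46 m: −αΔT+βΔS = −(1.7 × 10⁻⁴)(+0.7)+(7.4 × 10⁻⁴)(+1.77) = 1.2 × 10⁻³ → stable
  46–96 m: −αΔT+βΔS = −(1.7 × 10⁻⁴)(-2.9)+(7.4 × 10⁻⁴)(+3.06) = 2.8 × 10⁻³ → stable
  96–99 m: −αΔT+βΔS = −(1.7 × 10⁻⁴)(+3.2)+(7.4 × 10⁻⁴)(-0.09) = -6.1 × 10⁻⁴ → UNSTABLE
The 96–99 m interval has Δρ < 0: lighter water underlies denser water.

96–99 m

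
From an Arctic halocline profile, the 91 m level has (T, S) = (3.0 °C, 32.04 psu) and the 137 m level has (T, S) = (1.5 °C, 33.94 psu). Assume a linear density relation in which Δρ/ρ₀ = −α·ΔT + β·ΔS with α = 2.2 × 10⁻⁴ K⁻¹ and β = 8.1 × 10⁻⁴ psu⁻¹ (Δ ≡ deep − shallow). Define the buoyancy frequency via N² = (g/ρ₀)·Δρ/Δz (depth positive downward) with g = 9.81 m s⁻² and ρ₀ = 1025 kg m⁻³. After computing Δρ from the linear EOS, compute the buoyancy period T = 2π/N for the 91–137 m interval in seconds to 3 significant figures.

315 s

ΔT = -1.5 K, ΔS = +1.90 psu (deep − shallow).
Δρ/ρ₀ = −αΔT + βΔS = 3.30 × 10⁻⁴ + 1.539 × 10⁻³ = 1.869 × 10⁻³, so Δρ ≈ 1.916 kg m⁻³.
N² = (g/ρ₀)·Δρ/Δz = g·(Δρ/ρ₀)/Δz = 9.81 × 1.869 × 10⁻³ / 46 = 3.9858 × 10⁻⁴ s⁻².
N = √(3.9858 × 10⁻⁴) = 0.019964 rad s⁻¹ → T = 2π/N = 314.73 s ≈ 315 s.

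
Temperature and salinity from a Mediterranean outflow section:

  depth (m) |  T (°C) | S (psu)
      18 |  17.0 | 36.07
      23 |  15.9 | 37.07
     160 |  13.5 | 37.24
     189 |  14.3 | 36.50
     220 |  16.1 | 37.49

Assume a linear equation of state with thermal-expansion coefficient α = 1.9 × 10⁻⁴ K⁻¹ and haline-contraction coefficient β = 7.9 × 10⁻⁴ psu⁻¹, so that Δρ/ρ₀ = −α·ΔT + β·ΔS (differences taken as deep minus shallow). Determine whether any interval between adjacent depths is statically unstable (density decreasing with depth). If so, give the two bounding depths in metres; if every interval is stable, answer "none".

160–189 m

Evaluate Δρ/ρ₀ = −αΔT + βΔS across each adjacent pair:
  18–23 m: −αΔT+βΔS = −(1.9 × 10⁻⁴)(-1.1)+(7.9 × 10⁻⁴)(+1.00) = 1.0 × 10⁻³ → stable
  23–160 m: −αΔT+βΔS = −(1.9 × 10⁻⁴)(-2.4)+(7.9 × 10⁻⁴)(+0.17) = 5.9 × 10⁻⁴ → stable
  160–189 m: −αΔT+βΔS = −(1.9 × 10⁻⁴)(+0.8)+(7.9 × 10⁻⁴)(-0.74) = -7.4 × 10⁻⁴ → UNSTABLE
  189–220 m: −αΔT+βΔS = −(1.9 × 10⁻⁴)(+1.8)+(7.9 × 10⁻⁴)(+0.99) = 4.4 × 10⁻⁴ → stable
The 160–189 m interval has Δρ < 0: lighter water underlies denser water.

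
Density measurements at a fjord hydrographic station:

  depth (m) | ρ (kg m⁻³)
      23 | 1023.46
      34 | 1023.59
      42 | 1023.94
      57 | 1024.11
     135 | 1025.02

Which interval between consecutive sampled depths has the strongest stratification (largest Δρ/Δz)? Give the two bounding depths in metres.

34–42 m

Compute the density gradient over each adjacent pair:
  23–34 m: Δρ/Δz = 0.13/11 = 0.012 kg m⁻⁴
  34–42 m: Δρ/Δz = 0.35/8 = 0.044 kg m⁻⁴
  42–57 m: Δρ/Δz = 0.17/15 = 0.011 kg m⁻⁴
  57–135 m: Δρ/Δz = 0.91/78 = 0.012 kg m⁻⁴
The largest gradient is in the 34–42 m interval — the pycnocline.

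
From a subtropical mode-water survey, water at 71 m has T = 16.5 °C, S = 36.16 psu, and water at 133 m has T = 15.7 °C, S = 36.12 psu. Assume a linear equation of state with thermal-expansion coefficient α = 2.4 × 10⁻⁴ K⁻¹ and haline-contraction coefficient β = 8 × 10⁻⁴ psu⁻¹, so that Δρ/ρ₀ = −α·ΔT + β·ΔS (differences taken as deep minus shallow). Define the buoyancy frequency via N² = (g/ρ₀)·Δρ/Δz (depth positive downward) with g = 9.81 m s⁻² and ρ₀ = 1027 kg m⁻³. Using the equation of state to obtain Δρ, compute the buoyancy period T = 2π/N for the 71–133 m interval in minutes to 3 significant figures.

20.8 min

ΔT = -0.8 K, ΔS = -0.04 psu (deep − shallow).
Δρ/ρ₀ = −αΔT + βΔS = 1.92 × 10⁻⁴ − 3.20 × 10⁻⁵ = 1.60 × 10⁻⁴, so Δρ ≈ 0.1643 kg m⁻³.
N² = (g/ρ₀)·Δρ/Δz = g·(Δρ/ρ₀)/Δz = 9.81 × 1.60 × 10⁻⁴ / 62 = 2.5316 × 10⁻⁵ s⁻².
N = √(2.5316 × 10⁻⁵) = 5.0315 × 10⁻³ rad s⁻¹ → T = 2π/N = 1.2488 × 10³ s = 20.813 min ≈ 20.8 min.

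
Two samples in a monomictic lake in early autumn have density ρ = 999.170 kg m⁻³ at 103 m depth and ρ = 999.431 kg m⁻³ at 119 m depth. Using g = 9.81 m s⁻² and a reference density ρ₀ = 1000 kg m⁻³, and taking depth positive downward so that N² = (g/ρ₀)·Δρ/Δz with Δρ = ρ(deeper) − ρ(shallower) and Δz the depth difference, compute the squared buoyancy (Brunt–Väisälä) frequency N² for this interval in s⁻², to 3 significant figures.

Δρ = 999.431 − 999.170 = 0.261 kg m⁻³ over Δz = 119 − 103 = 16 m.
N² = (9.81/1000) × (0.261/16) = 1.6003 × 10⁻⁴ s⁻² ≈ 1.60 × 10⁻⁴ s⁻².

1.60 × 10⁻⁴ s⁻²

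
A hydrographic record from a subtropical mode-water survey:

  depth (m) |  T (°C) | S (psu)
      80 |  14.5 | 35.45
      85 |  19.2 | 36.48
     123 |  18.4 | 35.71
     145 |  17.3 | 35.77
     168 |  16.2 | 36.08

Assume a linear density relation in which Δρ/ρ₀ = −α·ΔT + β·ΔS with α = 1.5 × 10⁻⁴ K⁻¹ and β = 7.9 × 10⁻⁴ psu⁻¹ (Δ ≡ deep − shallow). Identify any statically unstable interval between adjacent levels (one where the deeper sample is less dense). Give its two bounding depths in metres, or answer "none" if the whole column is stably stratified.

Evaluate Δρ/ρ₀ = −αΔT + βΔS across each adjacent pair:
  80–85 m: −αΔT+βΔS = −(1.5 × 10⁻⁴)(+4.7)+(7.9 × 10⁻⁴)(+1.03) = 1.1 × 10⁻⁴ → stable
  85–123 m: −αΔT+βΔS = −(1.5 × 10⁻⁴)(-0.8)+(7.9 × 10⁻⁴)(-0.77) = -4.9 × 10⁻⁴ → UNSTABLE
  123–145 m: −αΔT+βΔS = −(1.5 × 10⁻⁴)(-1.1)+(7.9 × 10⁻⁴)(+0.06) = 2.1 × 10⁻⁴ → stable
  145–168 m: −αΔT+βΔS = −(1.5 × 10⁻⁴)(-1.1)+(7.9 × 10⁻⁴)(+0.31) = 4.1 × 10⁻⁴ → stable
The 85–123 m interval has Δρ < 0: lighter water underlies denser water.

85–123 m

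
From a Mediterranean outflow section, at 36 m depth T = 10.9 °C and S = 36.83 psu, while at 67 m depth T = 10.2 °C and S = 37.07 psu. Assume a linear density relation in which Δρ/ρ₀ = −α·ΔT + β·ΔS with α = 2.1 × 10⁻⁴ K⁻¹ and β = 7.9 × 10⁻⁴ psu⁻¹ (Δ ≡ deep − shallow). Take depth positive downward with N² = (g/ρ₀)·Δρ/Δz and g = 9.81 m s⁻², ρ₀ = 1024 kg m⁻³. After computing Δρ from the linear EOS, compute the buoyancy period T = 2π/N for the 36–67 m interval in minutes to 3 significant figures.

ΔT = -0.7 K, ΔS = +0.24 psu (deep − shallow).
Δρ/ρ₀ = −αΔT + βΔS = 1.47 × 10⁻⁴ + 1.896 × 10⁻⁴ = 3.366 × 10⁻⁴, so Δρ ≈ 0.3447 kg m⁻³.
N² = (g/ρ₀)·Δρ/Δz = g·(Δρ/ρ₀)/Δz = 9.81 × 3.366 × 10⁻⁴ / 31 = 1.0652 × 10⁻⁴ s⁻².
N = √(1.0652 × 10⁻⁴) = 0.010321 rad s⁻¹ → T = 2π/N = 608.78 s = 10.146 min ≈ 10.1 min.

10.1 min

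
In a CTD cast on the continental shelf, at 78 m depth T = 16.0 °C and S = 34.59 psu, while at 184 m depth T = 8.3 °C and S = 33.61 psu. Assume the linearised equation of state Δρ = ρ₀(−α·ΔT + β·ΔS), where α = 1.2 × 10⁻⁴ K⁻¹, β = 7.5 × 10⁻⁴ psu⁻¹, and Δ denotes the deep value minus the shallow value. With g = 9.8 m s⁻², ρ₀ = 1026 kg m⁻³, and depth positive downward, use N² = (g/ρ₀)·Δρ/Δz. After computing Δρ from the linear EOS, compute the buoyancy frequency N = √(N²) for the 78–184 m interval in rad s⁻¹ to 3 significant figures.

ΔT = -7.7 K, ΔS = -0.98 psu (deep − shallow).
Δρ/ρ₀ = −αΔT + βΔS = 9.24 × 10⁻⁴ − 7.35 × 10⁻⁴ = 1.89 × 10⁻⁴, so Δρ ≈ 0.1939 kg m⁻³.
N² = (g/ρ₀)·Δρ/Δz = g·(Δρ/ρ₀)/Δz = 9.8 × 1.89 × 10⁻⁴ / 106 = 1.7474 × 10⁻⁵ s⁻².
N = √(1.7474 × 10⁻⁵) = 4.1802 × 10⁻³ rad s⁻¹ ≈ 4.18 × 10⁻³ rad s⁻¹.

4.18 × 10⁻³ rad s⁻¹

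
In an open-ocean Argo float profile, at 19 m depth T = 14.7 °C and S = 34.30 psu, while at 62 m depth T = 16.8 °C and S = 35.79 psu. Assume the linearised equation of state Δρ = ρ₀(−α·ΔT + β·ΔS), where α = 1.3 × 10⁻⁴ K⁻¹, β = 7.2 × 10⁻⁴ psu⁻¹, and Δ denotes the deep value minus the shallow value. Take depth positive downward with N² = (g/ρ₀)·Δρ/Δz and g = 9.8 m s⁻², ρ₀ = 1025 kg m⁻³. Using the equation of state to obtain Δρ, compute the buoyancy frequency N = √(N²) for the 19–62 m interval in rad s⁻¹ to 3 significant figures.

0.0135 rad s⁻¹

ΔT = +2.1 K, ΔS = +1.49 psu (deep − shallow).
Δρ/ρ₀ = −αΔT + βΔS = -2.73 × 10⁻⁴ + 1.0728 × 10⁻³ = 7.998 × 10⁻⁴, so Δρ ≈ 0.8198 kg m⁻³.
N² = (g/ρ₀)·Δρ/Δz = g·(Δρ/ρ₀)/Δz = 9.8 × 7.998 × 10⁻⁴ / 43 = 1.8228 × 10⁻⁴ s⁻².
N = √(1.8228 × 10⁻⁴) = 0.013501 rad s⁻¹ ≈ 0.0135 rad s⁻¹.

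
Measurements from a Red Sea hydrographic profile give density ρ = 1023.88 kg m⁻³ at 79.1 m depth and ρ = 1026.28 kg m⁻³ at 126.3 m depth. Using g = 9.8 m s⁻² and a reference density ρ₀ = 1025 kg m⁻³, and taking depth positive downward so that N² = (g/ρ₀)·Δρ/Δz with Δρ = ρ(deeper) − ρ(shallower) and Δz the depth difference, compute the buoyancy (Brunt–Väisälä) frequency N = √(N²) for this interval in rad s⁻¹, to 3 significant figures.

Δρ = 1026.28 − 1023.88 = 2.40 kg m⁻³ over Δz = 126.3 − 79.1 = 47.2 m.
N² = (9.8/1025) × (2.40/47.2) = 4.8615 × 10⁻⁴ s⁻².
N = √(4.8615 × 10⁻⁴) = 0.022049 rad s⁻¹ ≈ 0.0220 rad s⁻¹.

0.0220 rad s⁻¹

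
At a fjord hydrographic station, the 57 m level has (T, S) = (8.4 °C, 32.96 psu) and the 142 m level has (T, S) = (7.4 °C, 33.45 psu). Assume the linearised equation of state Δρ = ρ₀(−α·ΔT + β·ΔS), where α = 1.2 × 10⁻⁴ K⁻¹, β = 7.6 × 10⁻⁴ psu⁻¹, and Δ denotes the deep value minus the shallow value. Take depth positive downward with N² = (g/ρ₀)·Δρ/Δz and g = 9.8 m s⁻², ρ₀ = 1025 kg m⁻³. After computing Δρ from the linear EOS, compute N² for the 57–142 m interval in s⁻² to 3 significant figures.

ΔT = -1.0 K, ΔS = +0.49 psu (deep − shallow).
Δρ/ρ₀ = −αΔT + βΔS = 1.20 × 10⁻⁴ + 3.724 × 10⁻⁴ = 4.924 × 10⁻⁴, so Δρ ≈ 0.5047 kg m⁻³.
N² = (g/ρ₀)·Δρ/Δz = g·(Δρ/ρ₀)/Δz = 9.8 × 4.924 × 10⁻⁴ / 85 = 5.6771 × 10⁻⁵ s⁻² ≈ 5.68 × 10⁻⁵ s⁻².

5.68 × 10⁻⁵ s⁻²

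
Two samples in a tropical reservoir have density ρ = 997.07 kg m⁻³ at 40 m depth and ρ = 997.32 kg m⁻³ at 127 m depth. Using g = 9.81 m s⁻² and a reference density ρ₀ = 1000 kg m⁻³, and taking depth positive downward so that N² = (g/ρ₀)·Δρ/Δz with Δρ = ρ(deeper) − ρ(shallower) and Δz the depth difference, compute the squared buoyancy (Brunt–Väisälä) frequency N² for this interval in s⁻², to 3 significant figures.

2.82 × 10⁻⁵ s⁻²

Δρ = 997.32 − 997.07 = 0.25 kg m⁻³ over Δz = 127 − 40 = 87 m.
N² = (9.81/1000) × (0.25/87) = 2.8190 × 10⁻⁵ s⁻² ≈ 2.82 × 10⁻⁵ s⁻².
Since Δρ > 0 the layer is stably stratified.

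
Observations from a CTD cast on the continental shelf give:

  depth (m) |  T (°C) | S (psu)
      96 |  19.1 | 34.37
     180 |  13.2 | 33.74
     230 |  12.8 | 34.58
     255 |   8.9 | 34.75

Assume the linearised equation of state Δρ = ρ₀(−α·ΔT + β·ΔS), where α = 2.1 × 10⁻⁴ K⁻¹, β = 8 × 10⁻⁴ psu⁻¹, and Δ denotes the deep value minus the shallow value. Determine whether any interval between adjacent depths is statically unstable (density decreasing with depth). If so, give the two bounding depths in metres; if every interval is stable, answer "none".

none

Evaluate Δρ/ρ₀ = −αΔT + βΔS across each adjacent pair:
  96–180 m: −αΔT+βΔS = −(2.1 × 10⁻⁴)(-5.9)+(8 × 10⁻⁴)(-0.63) = 7.4 × 10⁻⁴ → stable
  180–230 m: −αΔT+βΔS = −(2.1 × 10⁻⁴)(-0.4)+(8 × 10⁻⁴)(+0.84) = 7.6 × 10⁻⁴ → stable
  230–255 m: −αΔT+βΔS = −(2.1 × 10⁻⁴)(-3.9)+(8 × 10⁻⁴)(+0.17) = 9.6 × 10⁻⁴ → stable
Every interval has Δρ > 0: the column is stably stratified throughout.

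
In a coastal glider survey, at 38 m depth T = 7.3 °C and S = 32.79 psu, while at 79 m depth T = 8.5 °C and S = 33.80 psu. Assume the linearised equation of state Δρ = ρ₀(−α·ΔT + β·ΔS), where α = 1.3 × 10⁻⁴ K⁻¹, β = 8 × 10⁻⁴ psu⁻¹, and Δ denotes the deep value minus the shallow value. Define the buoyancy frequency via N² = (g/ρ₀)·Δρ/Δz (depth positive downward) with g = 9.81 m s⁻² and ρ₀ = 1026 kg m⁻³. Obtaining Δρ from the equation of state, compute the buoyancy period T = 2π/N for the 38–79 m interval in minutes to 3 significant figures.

8.38 min

ΔT = +1.2 K, ΔS = +1.01 psu (deep − shallow).
Δρ/ρ₀ = −αΔT + βΔS = -1.56 × 10⁻⁴ + 8.08 × 10⁻⁴ = 6.52 × 10⁻⁴, so Δρ ≈ 0.6690 kg m⁻³.
N² = (g/ρ₀)·Δρ/Δz = g·(Δρ/ρ₀)/Δz = 9.81 × 6.52 × 10⁻⁴ / 41 = 1.5600 × 10⁻⁴ s⁻².
N = √(1.5600 × 10⁻⁴) = 0.012490 rad s⁻¹ → T = 2π/N = 503.06 s = 8.3843 min ≈ 8.38 min.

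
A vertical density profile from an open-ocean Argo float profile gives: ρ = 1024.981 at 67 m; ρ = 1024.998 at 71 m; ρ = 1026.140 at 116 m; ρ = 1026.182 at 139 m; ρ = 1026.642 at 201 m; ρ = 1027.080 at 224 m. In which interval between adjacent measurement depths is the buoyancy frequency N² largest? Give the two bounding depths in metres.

71–116 m

Compute the density gradient over each adjacent pair:
  67–71 m: Δρ/Δz = 0.017/4 = 4.3 × 10⁻³ kg m⁻⁴
  71–116 m: Δρ/Δz = 1.142/45 = 0.025 kg m⁻⁴
  116–139 m: Δρ/Δz = 0.042/23 = 1.8 × 10⁻³ kg m⁻⁴
  139–201 m: Δρ/Δz = 0.460/62 = 7.4 × 10⁻³ kg m⁻⁴
  201–224 m: Δρ/Δz = 0.438/23 = 0.019 kg m⁻⁴
The largest gradient is in the 71–116 m interval — the pycnocline.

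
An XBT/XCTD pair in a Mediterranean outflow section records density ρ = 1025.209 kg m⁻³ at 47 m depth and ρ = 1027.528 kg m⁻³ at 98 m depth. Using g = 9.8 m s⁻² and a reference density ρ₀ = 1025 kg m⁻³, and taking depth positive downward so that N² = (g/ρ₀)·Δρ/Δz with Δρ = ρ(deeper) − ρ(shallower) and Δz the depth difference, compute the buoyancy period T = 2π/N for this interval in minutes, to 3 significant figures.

Δρ = 1027.528 − 1025.209 = 2.319 kg m⁻³ over Δz = 98 − 47 = 51 m.
N² = (9.8/1025) × (2.319/51) = 4.3474 × 10⁻⁴ s⁻².
N = √(4.3474 × 10⁻⁴) = 0.020850 rad s⁻¹, so T = 2π/N = 301.35 s = 5.0225 min ≈ 5.02 min.

5.02 min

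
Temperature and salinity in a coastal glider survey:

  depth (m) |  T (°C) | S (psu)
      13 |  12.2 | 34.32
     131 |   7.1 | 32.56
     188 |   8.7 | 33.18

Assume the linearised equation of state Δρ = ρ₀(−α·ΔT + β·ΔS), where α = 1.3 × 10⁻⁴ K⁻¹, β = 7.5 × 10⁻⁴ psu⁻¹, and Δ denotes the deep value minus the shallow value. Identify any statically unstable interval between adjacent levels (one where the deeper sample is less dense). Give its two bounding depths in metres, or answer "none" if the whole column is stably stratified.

Evaluate Δρ/ρ₀ = −αΔT + βΔS across each adjacent pair:
  13–131 m: −αΔT+βΔS = −(1.3 × 10⁻⁴)(-5.1)+(7.5 × 10⁻⁴)(-1.76) = -6.6 × 10⁻⁴ → UNSTABLE
  131–188 m: −αΔT+βΔS = −(1.3 × 10⁻⁴)(+1.6)+(7.5 × 10⁻⁴)(+0.62) = 2.6 × 10⁻⁴ → stable
The 13–131 m interval has Δρ < 0: lighter water underlies denser water.

13–131 m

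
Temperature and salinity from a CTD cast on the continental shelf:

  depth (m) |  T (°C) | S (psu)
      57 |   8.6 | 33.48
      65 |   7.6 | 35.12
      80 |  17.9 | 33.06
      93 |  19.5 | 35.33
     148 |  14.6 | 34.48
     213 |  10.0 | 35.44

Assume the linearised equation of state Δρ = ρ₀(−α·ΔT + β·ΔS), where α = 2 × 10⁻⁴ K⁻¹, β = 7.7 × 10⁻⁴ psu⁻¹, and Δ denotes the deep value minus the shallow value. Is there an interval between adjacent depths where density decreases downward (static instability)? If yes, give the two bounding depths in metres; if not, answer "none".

65–80 m

Evaluate Δρ/ρ₀ = −αΔT + βΔS across each adjacent pair:
  57–65 m: −αΔT+βΔS = −(2 × 10⁻⁴)(-1.0)+(7.7 × 10⁻⁴)(+1.64) = 1.5 × 10⁻³ → stable
  65–80 m: −αΔT+βΔS = −(2 × 10⁻⁴)(+10.3)+(7.7 × 10⁻⁴)(-2.06) = -3.6 × 10⁻³ → UNSTABLE
  80–93 m: −αΔT+βΔS = −(2 × 10⁻⁴)(+1.6)+(7.7 × 10⁻⁴)(+2.27) = 1.4 × 10⁻³ → stable
  93–148 m: −αΔT+βΔS = −(2 × 10⁻⁴)(-4.9)+(7.7 × 10⁻⁴)(-0.85) = 3.3 × 10⁻⁴ → stable
  148–213 m: −αΔT+βΔS = −(2 × 10⁻⁴)(-4.6)+(7.7 × 10⁻⁴)(+0.96) = 1.7 × 10⁻³ → stable
The 65–80 m interval has Δρ < 0: lighter water underlies denser water.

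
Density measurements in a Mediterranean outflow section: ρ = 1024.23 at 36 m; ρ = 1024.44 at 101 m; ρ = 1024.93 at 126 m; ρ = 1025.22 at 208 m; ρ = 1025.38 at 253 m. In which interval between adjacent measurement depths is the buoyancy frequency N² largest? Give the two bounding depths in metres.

101–126 m

Compute the density gradient over each adjacent pair:
  36–101 m: Δρ/Δz = 0.21/65 = 3.2 × 10⁻³ kg m⁻⁴
  101–126 m: Δρ/Δz = 0.49/25 = 0.020 kg m⁻⁴
  126–208 m: Δρ/Δz = 0.29/82 = 3.5 × 10⁻³ kg m⁻⁴
  208–253 m: Δρ/Δz = 0.16/45 = 3.6 × 10⁻³ kg m⁻⁴
The largest gradient is in the 101–126 m interval — the pycnocline.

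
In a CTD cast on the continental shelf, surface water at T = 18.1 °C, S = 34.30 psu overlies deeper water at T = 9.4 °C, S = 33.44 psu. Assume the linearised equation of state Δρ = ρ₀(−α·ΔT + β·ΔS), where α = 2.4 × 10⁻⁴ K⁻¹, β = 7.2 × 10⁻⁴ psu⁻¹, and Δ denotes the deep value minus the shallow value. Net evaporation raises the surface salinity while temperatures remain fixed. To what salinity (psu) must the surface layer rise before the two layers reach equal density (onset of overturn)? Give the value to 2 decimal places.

36.34 psu

Neutral buoyancy requires −α(T_deep − T_surf) + β(S_deep − S_surf′) = 0.
S_surf′ = S_deep − (α/β)·ΔT = 33.44 − (2.4 × 10⁻⁴/7.2 × 10⁻⁴)·(-8.7) = 36.3400 psu.
Increase required: 36.3400 − 34.30 = 2.0400 psu.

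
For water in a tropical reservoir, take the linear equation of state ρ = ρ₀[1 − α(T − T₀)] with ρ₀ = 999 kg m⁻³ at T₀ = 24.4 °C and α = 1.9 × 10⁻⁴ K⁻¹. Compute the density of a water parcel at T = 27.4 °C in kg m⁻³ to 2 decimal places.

998.43 kg m⁻³

T − T₀ = +3.0 K.
Bracket = 1 − α·(+3.0) = 1 + (-5.70 × 10⁻⁴) = 0.9994300.
ρ = 999 × 0.9994300 = 998.43 kg m⁻³.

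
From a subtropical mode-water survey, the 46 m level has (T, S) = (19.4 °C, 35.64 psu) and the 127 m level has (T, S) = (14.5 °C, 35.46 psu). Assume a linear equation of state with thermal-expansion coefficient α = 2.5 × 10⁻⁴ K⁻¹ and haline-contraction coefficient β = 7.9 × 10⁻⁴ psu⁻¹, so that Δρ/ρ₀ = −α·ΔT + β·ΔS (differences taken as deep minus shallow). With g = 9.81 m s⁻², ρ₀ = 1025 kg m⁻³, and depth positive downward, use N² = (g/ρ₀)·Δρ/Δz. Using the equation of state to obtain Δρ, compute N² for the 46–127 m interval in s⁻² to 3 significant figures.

1.31 × 10⁻⁴ s⁻²

ΔT = -4.9 K, ΔS = -0.18 psu (deep − shallow).
Δρ/ρ₀ = −αΔT + βΔS = 1.225 × 10⁻³ − 1.422 × 10⁻⁴ = 1.0828 × 10⁻³, so Δρ ≈ 1.110 kg m⁻³.
N² = (g/ρ₀)·Δρ/Δz = g·(Δρ/ρ₀)/Δz = 9.81 × 1.0828 × 10⁻³ / 81 = 1.3114 × 10⁻⁴ s⁻² ≈ 1.31 × 10⁻⁴ s⁻².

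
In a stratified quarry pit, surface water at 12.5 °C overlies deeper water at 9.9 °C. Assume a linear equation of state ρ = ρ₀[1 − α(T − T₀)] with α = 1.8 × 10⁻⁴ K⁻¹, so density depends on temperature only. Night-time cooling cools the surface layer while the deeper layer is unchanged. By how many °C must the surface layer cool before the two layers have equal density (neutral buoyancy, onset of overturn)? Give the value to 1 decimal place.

With temperature the only control, equal density requires T_surf′ = T_deep.
T_surf′ = 9.9 °C.
Cooling required: 12.5 − 9.9 = 2.6 °C.

2.6 °C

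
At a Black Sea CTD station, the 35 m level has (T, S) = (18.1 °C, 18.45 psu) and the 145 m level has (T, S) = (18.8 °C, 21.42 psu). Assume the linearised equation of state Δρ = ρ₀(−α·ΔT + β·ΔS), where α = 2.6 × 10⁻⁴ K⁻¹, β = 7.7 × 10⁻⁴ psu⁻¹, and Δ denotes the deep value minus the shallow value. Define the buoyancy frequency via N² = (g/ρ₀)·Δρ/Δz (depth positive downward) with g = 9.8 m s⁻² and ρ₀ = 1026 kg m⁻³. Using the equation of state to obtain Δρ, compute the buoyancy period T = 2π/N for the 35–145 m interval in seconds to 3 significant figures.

459 s

ΔT = +0.7 K, ΔS = +2.97 psu (deep − shallow).
Δρ/ρ₀ = −αΔT + βΔS = -1.82 × 10⁻⁴ + 2.2869 × 10⁻³ = 2.1049 × 10⁻³, so Δρ ≈ 2.160 kg m⁻³.
N² = (g/ρ₀)·Δρ/Δz = g·(Δρ/ρ₀)/Δz = 9.8 × 2.1049 × 10⁻³ / 110 = 1.8753 × 10⁻⁴ s⁻².
N = √(1.8753 × 10⁻⁴) = 0.013694 rad s⁻¹ → T = 2π/N = 458.83 s ≈ 459 s.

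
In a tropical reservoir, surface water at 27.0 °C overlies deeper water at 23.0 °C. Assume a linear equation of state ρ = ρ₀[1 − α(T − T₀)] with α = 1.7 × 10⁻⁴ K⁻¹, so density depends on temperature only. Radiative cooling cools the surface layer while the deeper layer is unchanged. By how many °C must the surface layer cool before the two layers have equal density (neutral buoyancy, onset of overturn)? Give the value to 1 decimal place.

4.0 °C

With temperature the only control, equal density requires T_surf′ = T_deep.
T_surf′ = 23.0 °C.
Cooling required: 27.0 − 23.0 = 4.0 °C.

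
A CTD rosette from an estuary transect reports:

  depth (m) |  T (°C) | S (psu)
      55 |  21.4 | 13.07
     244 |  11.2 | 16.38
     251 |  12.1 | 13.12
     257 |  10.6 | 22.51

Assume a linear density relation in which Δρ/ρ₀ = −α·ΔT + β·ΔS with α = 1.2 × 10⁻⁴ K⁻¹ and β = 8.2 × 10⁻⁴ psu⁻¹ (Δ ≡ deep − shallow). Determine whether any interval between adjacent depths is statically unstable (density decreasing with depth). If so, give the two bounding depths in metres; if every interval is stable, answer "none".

Evaluate Δρ/ρ₀ = −αΔT + βΔS across each adjacent pair:
  55–244 m: −αΔT+βΔS = −(1.2 × 10⁻⁴)(-10.2)+(8.2 × 10⁻⁴)(+3.31) = 3.9 × 10⁻³ → stable
  244–251 m: −αΔT+βΔS = −(1.2 × 10⁻⁴)(+0.9)+(8.2 × 10⁻⁴)(-3.26) = -2.8 × 10⁻³ → UNSTABLE
  251–257 m: −αΔT+βΔS = −(1.2 × 10⁻⁴)(-1.5)+(8.2 × 10⁻⁴)(+9.39) = 7.9 × 10⁻³ → stable
The 244–251 m interval has Δρ < 0: lighter water underlies denser water.

244–251 m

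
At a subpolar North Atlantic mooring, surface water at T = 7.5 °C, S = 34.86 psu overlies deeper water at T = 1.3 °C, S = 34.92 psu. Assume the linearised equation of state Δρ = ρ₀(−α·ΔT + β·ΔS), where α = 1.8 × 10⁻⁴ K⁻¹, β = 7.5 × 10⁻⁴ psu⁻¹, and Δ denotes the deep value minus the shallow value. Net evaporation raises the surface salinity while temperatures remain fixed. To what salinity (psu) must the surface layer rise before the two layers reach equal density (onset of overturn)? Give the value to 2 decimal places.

Neutral buoyancy requires −α(T_deep − T_surf) + β(S_deep − S_surf′) = 0.
S_surf′ = S_deep − (α/β)·ΔT = 34.92 − (1.8 × 10⁻⁴/7.5 × 10⁻⁴)·(-6.2) = 36.4080 psu.
Increase required: 36.4080 − 34.86 = 1.5480 psu.

36.41 psu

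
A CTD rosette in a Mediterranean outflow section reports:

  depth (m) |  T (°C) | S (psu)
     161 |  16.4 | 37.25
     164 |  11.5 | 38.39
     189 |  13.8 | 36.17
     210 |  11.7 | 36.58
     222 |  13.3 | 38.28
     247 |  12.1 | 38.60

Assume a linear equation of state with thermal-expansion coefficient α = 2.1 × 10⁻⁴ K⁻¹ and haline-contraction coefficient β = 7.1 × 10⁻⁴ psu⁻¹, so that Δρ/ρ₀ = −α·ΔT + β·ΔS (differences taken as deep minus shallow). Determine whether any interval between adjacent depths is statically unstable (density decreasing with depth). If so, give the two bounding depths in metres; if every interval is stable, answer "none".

Evaluate Δρ/ρ₀ = −αΔT + βΔS across each adjacent pair:
  161–164 m: −αΔT+βΔS = −(2.1 × 10⁻⁴)(-4.9)+(7.1 × 10⁻⁴)(+1.14) = 1.8 × 10⁻³ → stable
  164–189 m: −αΔT+βΔS = −(2.1 × 10⁻⁴)(+2.3)+(7.1 × 10⁻⁴)(-2.22) = -2.1 × 10⁻³ → UNSTABLE
  189–210 m: −αΔT+βΔS = −(2.1 × 10⁻⁴)(-2.1)+(7.1 × 10⁻⁴)(+0.41) = 7.3 × 10⁻⁴ → stable
  210–222 m: −αΔT+βΔS = −(2.1 × 10⁻⁴)(+1.6)+(7.1 × 10⁻⁴)(+1.70) = 8.7 × 10⁻⁴ → stable
  222–247 m: −αΔT+βΔS = −(2.1 × 10⁻⁴)(-1.2)+(7.1 × 10⁻⁴)(+0.32) = 4.8 × 10⁻⁴ → stable
The 164–189 m interval has Δρ < 0: lighter water underlies denser water.

164–189 m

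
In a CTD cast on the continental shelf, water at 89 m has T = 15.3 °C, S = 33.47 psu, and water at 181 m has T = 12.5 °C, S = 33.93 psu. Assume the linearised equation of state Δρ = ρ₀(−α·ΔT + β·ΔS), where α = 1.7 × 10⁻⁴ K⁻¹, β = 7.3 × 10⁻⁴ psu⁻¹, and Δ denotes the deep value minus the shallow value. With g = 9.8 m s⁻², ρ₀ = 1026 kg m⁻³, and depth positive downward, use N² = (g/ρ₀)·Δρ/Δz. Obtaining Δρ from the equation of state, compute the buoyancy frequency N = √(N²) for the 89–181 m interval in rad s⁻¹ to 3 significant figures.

ΔT = -2.8 K, ΔS = +0.46 psu (deep − shallow).
Δρ/ρ₀ = −αΔT + βΔS = 4.76 × 10⁻⁴ + 3.358 × 10⁻⁴ = 8.118 × 10⁻⁴, so Δρ ≈ 0.8329 kg m⁻³.
N² = (g/ρ₀)·Δρ/Δz = g·(Δρ/ρ₀)/Δz = 9.8 × 8.118 × 10⁻⁴ / 92 = 8.6474 × 10⁻⁵ s⁻².
N = √(8.6474 × 10⁻⁵) = 9.2991 × 10⁻³ rad s⁻¹ ≈ 9.30 × 10⁻³ rad s⁻¹.

9.30 × 10⁻³ rad s⁻¹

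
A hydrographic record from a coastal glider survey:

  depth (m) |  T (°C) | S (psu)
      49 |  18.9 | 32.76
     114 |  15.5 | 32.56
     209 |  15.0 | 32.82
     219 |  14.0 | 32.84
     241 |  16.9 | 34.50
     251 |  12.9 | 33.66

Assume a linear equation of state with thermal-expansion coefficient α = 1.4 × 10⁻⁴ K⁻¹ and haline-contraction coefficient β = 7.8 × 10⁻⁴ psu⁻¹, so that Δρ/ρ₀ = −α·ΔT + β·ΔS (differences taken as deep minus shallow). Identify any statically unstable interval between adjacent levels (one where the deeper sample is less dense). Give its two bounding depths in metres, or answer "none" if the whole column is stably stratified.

241–251 m

Evaluate Δρ/ρ₀ = −αΔT + βΔS across each adjacent pair:
  49–114 m: −αΔT+βΔS = −(1.4 × 10⁻⁴)(-3.4)+(7.8 × 10⁻⁴)(-0.20) = 3.2 × 10⁻⁴ → stable
  114–209 m: −αΔT+βΔS = −(1.4 × 10⁻⁴)(-0.5)+(7.8 × 10⁻⁴)(+0.26) = 2.7 × 10⁻⁴ → stable
  209–219 m: −αΔT+βΔS = −(1.4 × 10⁻⁴)(-1.0)+(7.8 × 10⁻⁴)(+0.02) = 1.6 × 10⁻⁴ → stable
  219–241 m: −αΔT+βΔS = −(1.4 × 10⁻⁴)(+2.9)+(7.8 × 10⁻⁴)(+1.66) = 8.9 × 10⁻⁴ → stable
  241–251 m: −αΔT+βΔS = −(1.4 × 10⁻⁴)(-4.0)+(7.8 × 10⁻⁴)(-0.84) = -9.5 × 10⁻⁵ → UNSTABLE
The 241–251 m interval has Δρ < 0: lighter water underlies denser water.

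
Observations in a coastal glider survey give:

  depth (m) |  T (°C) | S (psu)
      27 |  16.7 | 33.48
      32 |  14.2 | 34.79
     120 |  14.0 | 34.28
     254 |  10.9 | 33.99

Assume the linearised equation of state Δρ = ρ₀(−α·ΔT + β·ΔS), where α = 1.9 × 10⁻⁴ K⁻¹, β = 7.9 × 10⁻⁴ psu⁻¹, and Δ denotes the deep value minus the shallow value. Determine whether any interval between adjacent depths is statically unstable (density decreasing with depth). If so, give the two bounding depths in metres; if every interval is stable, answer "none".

32–120 m

Evaluate Δρ/ρ₀ = −αΔT + βΔS across each adjacent pair:
  27–32 m: −αΔT+βΔS = −(1.9 × 10⁻⁴)(-2.5)+(7.9 × 10⁻⁴)(+1.31) = 1.5 × 10⁻³ → stable
  32–120 m: −αΔT+βΔS = −(1.9 × 10⁻⁴)(-0.2)+(7.9 × 10⁻⁴)(-0.51) = -3.6 × 10⁻⁴ → UNSTABLE
  120–254 m: −αΔT+βΔS = −(1.9 × 10⁻⁴)(-3.1)+(7.9 × 10⁻⁴)(-0.29) = 3.6 × 10⁻⁴ → stable
The 32–120 m interval has Δρ < 0: lighter water underlies denser water.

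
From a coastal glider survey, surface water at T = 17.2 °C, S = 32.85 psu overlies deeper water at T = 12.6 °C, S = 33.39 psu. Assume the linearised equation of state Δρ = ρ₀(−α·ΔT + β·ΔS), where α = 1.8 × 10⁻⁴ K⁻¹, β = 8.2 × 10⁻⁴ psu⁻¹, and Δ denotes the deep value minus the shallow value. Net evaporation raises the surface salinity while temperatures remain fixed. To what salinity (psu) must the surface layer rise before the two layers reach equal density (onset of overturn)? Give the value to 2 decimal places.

Neutral buoyancy requires −α(T_deep − T_surf) + β(S_deep − S_surf′) = 0.
S_surf′ = S_deep − (α/β)·ΔT = 33.39 − (1.8 × 10⁻⁴/8.2 × 10⁻⁴)·(-4.6) = 34.3998 psu.
Increase required: 34.3998 − 32.85 = 1.5498 psu.

34.40 psu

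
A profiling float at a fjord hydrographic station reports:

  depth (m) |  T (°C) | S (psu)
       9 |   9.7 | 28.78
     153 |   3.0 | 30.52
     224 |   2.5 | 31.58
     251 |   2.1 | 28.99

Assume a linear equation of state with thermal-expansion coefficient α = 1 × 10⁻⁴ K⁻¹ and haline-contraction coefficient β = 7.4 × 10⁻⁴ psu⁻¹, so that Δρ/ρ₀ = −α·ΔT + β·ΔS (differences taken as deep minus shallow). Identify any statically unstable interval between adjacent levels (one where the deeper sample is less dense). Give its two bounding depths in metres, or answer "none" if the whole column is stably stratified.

224–251 m

Evaluate Δρ/ρ₀ = −αΔT + βΔS across each adjacent pair:
  9–153 m: −αΔT+βΔS = −(1 × 10⁻⁴)(-6.7)+(7.4 × 10⁻⁴)(+1.74) = 2.0 × 10⁻³ → stable
  153–224 m: −αΔT+βΔS = −(1 × 10⁻⁴)(-0.5)+(7.4 × 10⁻⁴)(+1.06) = 8.3 × 10⁻⁴ → stable
  224–251 m: −αΔT+βΔS = −(1 × 10⁻⁴)(-0.4)+(7.4 × 10⁻⁴)(-2.59) = -1.9 × 10⁻³ → UNSTABLE
The 224–251 m interval has Δρ < 0: lighter water underlies denser water.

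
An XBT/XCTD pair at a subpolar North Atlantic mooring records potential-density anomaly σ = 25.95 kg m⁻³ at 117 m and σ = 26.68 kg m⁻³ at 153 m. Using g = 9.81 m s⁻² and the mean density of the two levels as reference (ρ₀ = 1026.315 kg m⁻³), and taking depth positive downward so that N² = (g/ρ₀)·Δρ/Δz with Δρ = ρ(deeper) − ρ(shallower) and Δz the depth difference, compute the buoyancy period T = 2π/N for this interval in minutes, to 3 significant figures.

Δρ = 1026.68 − 1025.95 = 0.73 kg m⁻³ over Δz = 153 − 117 = 36 m.
N² = (9.81/1026.315) × (0.73/36) = 1.9382 × 10⁻⁴ s⁻².
N = √(1.9382 × 10⁻⁴) = 0.013922 rad s⁻¹, so T = 2π/N = 451.31 s = 7.5218 min ≈ 7.52 min.

7.52 min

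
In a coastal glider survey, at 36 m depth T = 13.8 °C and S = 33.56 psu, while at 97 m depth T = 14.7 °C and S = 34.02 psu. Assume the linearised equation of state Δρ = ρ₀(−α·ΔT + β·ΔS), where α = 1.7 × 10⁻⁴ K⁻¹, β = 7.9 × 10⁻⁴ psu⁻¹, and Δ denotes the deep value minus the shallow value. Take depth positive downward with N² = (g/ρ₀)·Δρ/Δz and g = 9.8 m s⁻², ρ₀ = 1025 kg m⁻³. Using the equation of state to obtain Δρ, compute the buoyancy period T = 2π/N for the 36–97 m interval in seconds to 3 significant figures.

ΔT = +0.9 K, ΔS = +0.46 psu (deep − shallow).
Δρ/ρ₀ = −αΔT + βΔS = -1.53 × 10⁻⁴ + 3.634 × 10⁻⁴ = 2.104 × 10⁻⁴, so Δρ ≈ 0.2157 kg m⁻³.
N² = (g/ρ₀)·Δρ/Δz = g·(Δρ/ρ₀)/Δz = 9.8 × 2.104 × 10⁻⁴ / 61 = 3.3802 × 10⁻⁵ s⁻².
N = √(3.3802 × 10⁻⁵) = 5.8139 × 10⁻³ rad s⁻¹ → T = 2π/N = 1.0807 × 10³ s ≈ 1.08 × 10³ s.

1.08 × 10³ s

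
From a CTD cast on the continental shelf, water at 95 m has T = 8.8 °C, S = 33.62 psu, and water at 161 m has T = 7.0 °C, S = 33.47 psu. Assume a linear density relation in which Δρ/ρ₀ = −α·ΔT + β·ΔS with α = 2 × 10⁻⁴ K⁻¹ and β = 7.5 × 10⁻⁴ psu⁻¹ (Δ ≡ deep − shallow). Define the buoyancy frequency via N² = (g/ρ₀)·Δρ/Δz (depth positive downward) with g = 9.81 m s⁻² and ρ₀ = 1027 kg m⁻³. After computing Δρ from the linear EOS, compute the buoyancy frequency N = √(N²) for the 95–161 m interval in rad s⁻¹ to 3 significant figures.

ΔT = -1.8 K, ΔS = -0.15 psu (deep − shallow).
Δρ/ρ₀ = −αΔT + βΔS = 3.60 × 10⁻⁴ − 1.125 × 10⁻⁴ = 2.475 × 10⁻⁴, so Δρ ≈ 0.2542 kg m⁻³.
N² = (g/ρ₀)·Δρ/Δz = g·(Δρ/ρ₀)/Δz = 9.81 × 2.475 × 10⁻⁴ / 66 = 3.6787 × 10⁻⁵ s⁻².
N = √(3.6787 × 10⁻⁵) = 6.0652 × 10⁻³ rad s⁻¹ ≈ 6.07 × 10⁻³ rad s⁻¹.

6.07 × 10⁻³ rad s⁻¹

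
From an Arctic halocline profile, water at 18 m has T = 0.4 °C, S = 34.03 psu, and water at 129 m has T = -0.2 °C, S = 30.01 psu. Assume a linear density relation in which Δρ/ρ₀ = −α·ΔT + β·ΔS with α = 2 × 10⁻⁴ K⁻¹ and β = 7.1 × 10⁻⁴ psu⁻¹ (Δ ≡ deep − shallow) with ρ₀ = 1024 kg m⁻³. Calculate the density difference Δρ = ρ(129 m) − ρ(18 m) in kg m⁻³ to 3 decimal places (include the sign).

ΔT = -0.6 K, ΔS = -4.02 psu (deep − shallow).
Δρ/ρ₀ = −(2 × 10⁻⁴)(-0.6) + (7.1 × 10⁻⁴)(-4.02) = -2.7342 × 10⁻³.
Δρ = 1024 × (-2.7342 × 10⁻³) = -2.800 kg m⁻³.
Negative Δρ: lighter below, statically unstable.

-2.800 kg m⁻³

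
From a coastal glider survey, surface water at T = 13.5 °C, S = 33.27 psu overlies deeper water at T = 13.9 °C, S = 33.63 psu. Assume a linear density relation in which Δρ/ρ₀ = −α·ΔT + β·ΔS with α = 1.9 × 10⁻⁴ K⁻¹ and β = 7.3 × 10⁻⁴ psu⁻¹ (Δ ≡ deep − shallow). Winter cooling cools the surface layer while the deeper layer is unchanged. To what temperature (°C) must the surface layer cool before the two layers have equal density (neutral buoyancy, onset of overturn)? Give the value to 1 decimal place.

Neutral buoyancy requires Δρ = 0, i.e. −α(T_deep − T_surf′) + β(S_deep − S_surf) = 0.
T_surf′ = T_deep − (β/α)·ΔS = 13.9 − (7.3 × 10⁻⁴/1.9 × 10⁻⁴)·(+0.36) = 12.517 °C.
Cooling required: 13.5 − (12.517) = 0.983 °C.

12.5 °C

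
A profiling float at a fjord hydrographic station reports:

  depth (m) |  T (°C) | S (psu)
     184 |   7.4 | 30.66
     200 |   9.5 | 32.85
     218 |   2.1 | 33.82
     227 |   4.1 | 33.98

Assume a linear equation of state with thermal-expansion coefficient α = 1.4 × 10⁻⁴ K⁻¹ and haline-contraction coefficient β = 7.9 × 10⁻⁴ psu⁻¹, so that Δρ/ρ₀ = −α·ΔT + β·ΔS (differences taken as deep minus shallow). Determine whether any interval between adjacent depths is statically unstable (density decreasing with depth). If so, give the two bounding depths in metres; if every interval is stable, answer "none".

218–227 m

Evaluate Δρ/ρ₀ = −αΔT + βΔS across each adjacent pair:
  184–200 m: −αΔT+βΔS = −(1.4 × 10⁻⁴)(+2.1)+(7.9 × 10⁻⁴)(+2.19) = 1.4 × 10⁻³ → stable
  200–218 m: −αΔT+βΔS = −(1.4 × 10⁻⁴)(-7.4)+(7.9 × 10⁻⁴)(+0.97) = 1.8 × 10⁻³ → stable
  218–227 m: −αΔT+βΔS = −(1.4 × 10⁻⁴)(+2.0)+(7.9 × 10⁻⁴)(+0.16) = -1.5 × 10⁻⁴ → UNSTABLE
The 218–227 m interval has Δρ < 0: lighter water underlies denser water.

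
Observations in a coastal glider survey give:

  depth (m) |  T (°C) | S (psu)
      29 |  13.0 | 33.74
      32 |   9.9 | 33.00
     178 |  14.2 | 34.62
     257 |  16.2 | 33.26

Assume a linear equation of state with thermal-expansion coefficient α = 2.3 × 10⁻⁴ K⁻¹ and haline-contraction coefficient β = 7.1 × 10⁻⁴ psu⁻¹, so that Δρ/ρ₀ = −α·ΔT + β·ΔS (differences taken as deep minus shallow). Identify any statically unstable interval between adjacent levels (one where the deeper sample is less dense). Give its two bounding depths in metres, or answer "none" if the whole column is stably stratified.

178–257 m

Evaluate Δρ/ρ₀ = −αΔT + βΔS across each adjacent pair:
  29–32 m: −αΔT+βΔS = −(2.3 × 10⁻⁴)(-3.1)+(7.1 × 10⁻⁴)(-0.74) = 1.9 × 10⁻⁴ → stable
  32–178 m: −αΔT+βΔS = −(2.3 × 10⁻⁴)(+4.3)+(7.1 × 10⁻⁴)(+1.62) = 1.6 × 10⁻⁴ → stable
  178–257 m: −αΔT+βΔS = −(2.3 × 10⁻⁴)(+2.0)+(7.1 × 10⁻⁴)(-1.36) = -1.4 × 10⁻³ → UNSTABLE
The 178–257 m interval has Δρ < 0: lighter water underlies denser water.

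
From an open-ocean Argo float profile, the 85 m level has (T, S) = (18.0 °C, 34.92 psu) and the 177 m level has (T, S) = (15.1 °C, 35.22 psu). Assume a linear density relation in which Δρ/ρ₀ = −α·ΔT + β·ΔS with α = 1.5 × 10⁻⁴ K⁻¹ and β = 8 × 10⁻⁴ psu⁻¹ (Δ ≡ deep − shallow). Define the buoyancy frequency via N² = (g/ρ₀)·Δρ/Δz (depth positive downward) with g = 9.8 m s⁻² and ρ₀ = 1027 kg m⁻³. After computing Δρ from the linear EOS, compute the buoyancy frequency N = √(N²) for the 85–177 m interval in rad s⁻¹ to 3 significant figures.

ΔT = -2.9 K, ΔS = +0.30 psu (deep − shallow).
Δρ/ρ₀ = −αΔT + βΔS = 4.35 × 10⁻⁴ + 2.40 × 10⁻⁴ = 6.75 × 10⁻⁴, so Δρ ≈ 0.6932 kg m⁻³.
N² = (g/ρ₀)·Δρ/Δz = g·(Δρ/ρ₀)/Δz = 9.8 × 6.75 × 10⁻⁴ / 92 = 7.1902 × 10⁻⁵ s⁻².
N = √(7.1902 × 10⁻⁵) = 8.4795 × 10⁻³ rad s⁻¹ ≈ 8.48 × 10⁻³ rad s⁻¹.

8.48 × 10⁻³ rad s⁻¹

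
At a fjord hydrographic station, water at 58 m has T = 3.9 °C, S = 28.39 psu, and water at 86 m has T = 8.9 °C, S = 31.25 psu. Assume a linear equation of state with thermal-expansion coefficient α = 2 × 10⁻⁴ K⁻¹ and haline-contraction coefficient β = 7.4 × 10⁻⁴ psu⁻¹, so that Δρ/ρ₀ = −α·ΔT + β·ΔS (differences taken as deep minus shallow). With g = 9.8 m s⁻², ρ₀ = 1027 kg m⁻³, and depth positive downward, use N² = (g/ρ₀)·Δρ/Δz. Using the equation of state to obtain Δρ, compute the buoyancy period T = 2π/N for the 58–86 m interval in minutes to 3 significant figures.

5.30 min

ΔT = +5.0 K, ΔS = +2.86 psu (deep − shallow).
Δρ/ρ₀ = −αΔT + βΔS = -1.00 × 10⁻³ + 2.1164 × 10⁻³ = 1.1164 × 10⁻³, so Δρ ≈ 1.147 kg m⁻³.
N² = (g/ρ₀)·Δρ/Δz = g·(Δρ/ρ₀)/Δz = 9.8 × 1.1164 × 10⁻³ / 28 = 3.9074 × 10⁻⁴ s⁻².
N = √(3.9074 × 10⁻⁴) = 0.019767 rad s⁻¹ → T = 2π/N = 317.86 s = 5.2977 min ≈ 5.30 min.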